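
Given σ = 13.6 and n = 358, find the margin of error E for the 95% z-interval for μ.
Margin of error = 1.41

Margin of error = z* · σ/√n
= 1.960 · 13.6/√358
= 1.960 · 13.6/18.9209
= 1.41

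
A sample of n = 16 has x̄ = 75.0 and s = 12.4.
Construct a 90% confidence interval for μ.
(69.57, 80.43)

t-interval (σ unknown):
df = n - 1 = 15
t* = 1.753 for 90% confidence

Margin of error = t* · s/√n = 1.753 · 12.4/√16 = 5.43

CI: (69.57, 80.43)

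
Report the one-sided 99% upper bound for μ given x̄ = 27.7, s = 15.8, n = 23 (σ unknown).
μ ≤ 35.96

Upper bound (one-sided):
t* = 2.508 (one-sided for 99%)
Upper bound = x̄ + t* · s/√n = 27.7 + 2.508 · 15.8/√23 = 35.96

We are 99% confident that μ ≤ 35.96.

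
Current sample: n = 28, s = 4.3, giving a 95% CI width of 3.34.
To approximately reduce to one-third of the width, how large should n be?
n ≈ 252

CI width ∝ 1/√n
To reduce width by factor 3, need √n to grow by 3 → need 3² = 9 times as many samples.

Current: n = 28, width = 3.34
New: n = 252, width ≈ 1.07

Width reduced by factor of 3.34/1.07 = 3.12.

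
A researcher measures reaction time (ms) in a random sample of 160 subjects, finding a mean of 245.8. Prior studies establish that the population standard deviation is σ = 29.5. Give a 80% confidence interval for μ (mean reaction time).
(242.81, 248.79)

z-interval (σ known):
z* = 1.282 for 80% confidence

Margin of error = z* · σ/√n = 1.282 · 29.5/√160 = 2.99

CI: (245.8 - 2.99, 245.8 + 2.99) = (242.81, 248.79)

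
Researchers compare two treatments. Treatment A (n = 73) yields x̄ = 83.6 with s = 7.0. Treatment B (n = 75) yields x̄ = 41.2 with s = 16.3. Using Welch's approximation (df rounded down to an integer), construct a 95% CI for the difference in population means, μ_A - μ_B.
(38.33, 46.47)

Difference: x̄₁ - x̄₂ = 42.40
SE = √(s₁²/n₁ + s₂²/n₂) = √(7.0²/73 + 16.3²/75) = 2.0527
df = 100.97 → 100 (Welch–Satterthwaite, rounded down)
t* = 1.984

CI: 42.40 ± 1.984 · 2.0527 = 42.40 ± 4.07 = (38.33, 46.47)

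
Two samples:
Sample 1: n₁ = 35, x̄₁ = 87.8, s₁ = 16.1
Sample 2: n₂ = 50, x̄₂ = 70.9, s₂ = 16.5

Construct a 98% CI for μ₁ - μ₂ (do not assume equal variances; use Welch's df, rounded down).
(8.38, 25.42)

Difference: x̄₁ - x̄₂ = 16.90
SE = √(s₁²/n₁ + s₂²/n₂) = √(16.1²/35 + 16.5²/50) = 3.5848
df = 74.45 → 74 (Welch–Satterthwaite, rounded down)
t* = 2.378

CI: 16.90 ± 2.378 · 3.5848 = 16.90 ± 8.52 = (8.38, 25.42)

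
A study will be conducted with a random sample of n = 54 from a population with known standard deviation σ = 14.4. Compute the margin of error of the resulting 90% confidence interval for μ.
Margin of error = 3.22

Margin of error = z* · σ/√n
= 1.645 · 14.4/√54
= 1.645 · 14.4/7.3485
= 3.22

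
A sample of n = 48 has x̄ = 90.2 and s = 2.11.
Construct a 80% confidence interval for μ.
(89.80, 90.60)

t-interval (σ unknown):
df = n - 1 = 47
t* = 1.300 for 80% confidence

Margin of error = t* · s/√n = 1.300 · 2.11/√48 = 0.40

CI: (89.80, 90.60)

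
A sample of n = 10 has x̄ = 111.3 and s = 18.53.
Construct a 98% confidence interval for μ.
(94.77, 127.83)

t-interval (σ unknown):
df = n - 1 = 9
t* = 2.821 for 98% confidence

Margin of error = t* · s/√n = 2.821 · 18.53/√10 = 16.53

CI: (94.77, 127.83)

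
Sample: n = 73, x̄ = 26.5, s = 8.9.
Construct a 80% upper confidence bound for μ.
μ ≤ 27.38

Upper bound (one-sided):
t* = 0.847 (one-sided for 80%)
Upper bound = x̄ + t* · s/√n = 26.5 + 0.847 · 8.9/√73 = 27.38

We are 80% confident that μ ≤ 27.38.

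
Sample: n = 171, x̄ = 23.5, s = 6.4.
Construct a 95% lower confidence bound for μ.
μ ≥ 22.69

Lower bound (one-sided):
t* = 1.654 (one-sided for 95%)
Lower bound = x̄ - t* · s/√n = 23.5 - 1.654 · 6.4/√171 = 22.69

We are 95% confident that μ ≥ 22.69.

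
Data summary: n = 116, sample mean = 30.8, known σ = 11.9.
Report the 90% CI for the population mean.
(28.98, 32.62)

z-interval (σ known):
z* = 1.645 for 90% confidence

Margin of error = z* · σ/√n = 1.645 · 11.9/√116 = 1.82

CI: (30.8 - 1.82, 30.8 + 1.82) = (28.98, 32.62)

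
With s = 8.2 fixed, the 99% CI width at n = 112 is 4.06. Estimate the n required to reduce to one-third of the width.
n ≈ 1008

CI width ∝ 1/√n
To reduce width by factor 3, need √n to grow by 3 → need 3² = 9 times as many samples.

Current: n = 112, width = 4.06
New: n = 1008, width ≈ 1.33

Width reduced by factor of 4.06/1.33 = 3.05.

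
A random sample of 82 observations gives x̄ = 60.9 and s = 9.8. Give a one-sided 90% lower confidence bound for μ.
μ ≥ 59.50

Lower bound (one-sided):
t* = 1.292 (one-sided for 90%)
Lower bound = x̄ - t* · s/√n = 60.9 - 1.292 · 9.8/√82 = 59.50

We are 90% confident that μ ≥ 59.50.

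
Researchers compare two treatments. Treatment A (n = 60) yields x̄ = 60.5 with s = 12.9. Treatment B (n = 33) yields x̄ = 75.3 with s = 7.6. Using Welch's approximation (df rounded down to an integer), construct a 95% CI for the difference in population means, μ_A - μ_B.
(-19.03, -10.57)

Difference: x̄₁ - x̄₂ = -14.80
SE = √(s₁²/n₁ + s₂²/n₂) = √(12.9²/60 + 7.6²/33) = 2.1269
df = 90.51 → 90 (Welch–Satterthwaite, rounded down)
t* = 1.987

CI: -14.80 ± 1.987 · 2.1269 = -14.80 ± 4.23 = (-19.03, -10.57)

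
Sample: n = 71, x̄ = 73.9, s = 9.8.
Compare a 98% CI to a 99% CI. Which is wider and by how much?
99% CI is wider by 0.62

df = 70
98% CI: t* = 2.381, (71.13, 76.67), width = 2 · t* · s/√n = 5.54
99% CI: t* = 2.648, (70.82, 76.98), width = 2 · t* · s/√n = 6.16

The 99% CI is wider by 6.16 - 5.54 = 0.62.
Higher confidence requires a wider interval.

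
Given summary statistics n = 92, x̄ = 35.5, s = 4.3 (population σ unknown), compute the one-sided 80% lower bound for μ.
μ ≥ 35.12

Lower bound (one-sided):
t* = 0.846 (one-sided for 80%)
Lower bound = x̄ - t* · s/√n = 35.5 - 0.846 · 4.3/√92 = 35.12

We are 80% confident that μ ≥ 35.12.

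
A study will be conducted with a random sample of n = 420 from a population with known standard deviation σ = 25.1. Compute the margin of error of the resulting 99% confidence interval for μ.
Margin of error = 3.15

Margin of error = z* · σ/√n
= 2.576 · 25.1/√420
= 2.576 · 25.1/20.4939
= 3.15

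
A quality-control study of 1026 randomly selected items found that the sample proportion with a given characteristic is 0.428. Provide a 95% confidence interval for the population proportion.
(0.398, 0.458)

Proportion CI:
SE = √(p̂(1-p̂)/n) = √(0.428 · 0.572 / 1026) = 0.01545

z* = 1.960
Margin = z* · SE = 1.960 · 0.01545 = 0.0303

CI: 0.428 ± 0.0303 = (0.398, 0.458)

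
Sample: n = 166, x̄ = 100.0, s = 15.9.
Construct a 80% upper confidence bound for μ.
μ ≤ 101.04

Upper bound (one-sided):
t* = 0.844 (one-sided for 80%)
Upper bound = x̄ + t* · s/√n = 100.0 + 0.844 · 15.9/√166 = 101.04

We are 80% confident that μ ≤ 101.04.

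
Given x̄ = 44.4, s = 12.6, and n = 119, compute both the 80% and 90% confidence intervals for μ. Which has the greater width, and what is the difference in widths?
90% CI is wider by 0.85

df = 118
80% CI: t* = 1.289, (42.91, 45.89), width = 2 · t* · s/√n = 2.98
90% CI: t* = 1.658, (42.48, 46.32), width = 2 · t* · s/√n = 3.83

The 90% CI is wider by 3.83 - 2.98 = 0.85.
Higher confidence requires a wider interval.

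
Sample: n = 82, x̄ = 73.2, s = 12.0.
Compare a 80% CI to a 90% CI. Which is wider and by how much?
90% CI is wider by 0.99

df = 81
80% CI: t* = 1.292, (71.49, 74.91), width = 2 · t* · s/√n = 3.42
90% CI: t* = 1.664, (70.99, 75.41), width = 2 · t* · s/√n = 4.41

The 90% CI is wider by 4.41 - 3.42 = 0.99.
Higher confidence requires a wider interval.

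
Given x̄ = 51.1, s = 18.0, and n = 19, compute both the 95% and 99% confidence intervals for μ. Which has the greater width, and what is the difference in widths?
99% CI is wider by 6.42

df = 18
95% CI: t* = 2.101, (42.42, 59.78), width = 2 · t* · s/√n = 17.35
99% CI: t* = 2.878, (39.22, 62.98), width = 2 · t* · s/√n = 23.77

The 99% CI is wider by 23.77 - 17.35 = 6.42.
Higher confidence requires a wider interval.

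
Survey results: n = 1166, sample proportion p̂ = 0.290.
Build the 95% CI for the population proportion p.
(0.264, 0.316)

Proportion CI:
SE = √(p̂(1-p̂)/n) = √(0.290 · 0.710 / 1166) = 0.01329

z* = 1.960
Margin = z* · SE = 1.960 · 0.01329 = 0.0260

CI: 0.290 ± 0.0260 = (0.264, 0.316)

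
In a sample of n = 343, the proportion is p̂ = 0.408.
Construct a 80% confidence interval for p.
(0.374, 0.442)

Proportion CI:
SE = √(p̂(1-p̂)/n) = √(0.408 · 0.592 / 343) = 0.02654

z* = 1.282
Margin = z* · SE = 1.282 · 0.02654 = 0.0340

CI: 0.408 ± 0.0340 = (0.374, 0.442)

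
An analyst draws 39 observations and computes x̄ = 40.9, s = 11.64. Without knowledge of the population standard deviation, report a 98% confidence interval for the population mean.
(36.37, 45.43)

t-interval (σ unknown):
df = n - 1 = 38
t* = 2.429 for 98% confidence

Margin of error = t* · s/√n = 2.429 · 11.64/√39 = 4.53

CI: (36.37, 45.43)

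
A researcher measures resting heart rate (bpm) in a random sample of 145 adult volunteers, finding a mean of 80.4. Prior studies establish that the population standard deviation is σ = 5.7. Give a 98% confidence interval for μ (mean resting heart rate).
(79.30, 81.50)

z-interval (σ known):
z* = 2.326 for 98% confidence

Margin of error = z* · σ/√n = 2.326 · 5.7/√145 = 1.10

CI: (80.4 - 1.10, 80.4 + 1.10) = (79.30, 81.50)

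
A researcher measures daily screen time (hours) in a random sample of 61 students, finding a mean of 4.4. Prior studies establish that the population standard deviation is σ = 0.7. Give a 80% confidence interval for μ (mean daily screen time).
(4.29, 4.51)

z-interval (σ known):
z* = 1.282 for 80% confidence

Margin of error = z* · σ/√n = 1.282 · 0.7/√61 = 0.11

CI: (4.4 - 0.11, 4.4 + 0.11) = (4.29, 4.51)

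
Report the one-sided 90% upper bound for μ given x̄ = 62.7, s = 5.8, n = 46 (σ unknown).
μ ≤ 63.81

Upper bound (one-sided):
t* = 1.301 (one-sided for 90%)
Upper bound = x̄ + t* · s/√n = 62.7 + 1.301 · 5.8/√46 = 63.81

We are 90% confident that μ ≤ 63.81.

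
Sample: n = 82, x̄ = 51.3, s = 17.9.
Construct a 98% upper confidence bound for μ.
μ ≤ 55.43

Upper bound (one-sided):
t* = 2.087 (one-sided for 98%)
Upper bound = x̄ + t* · s/√n = 51.3 + 2.087 · 17.9/√82 = 55.43

We are 98% confident that μ ≤ 55.43.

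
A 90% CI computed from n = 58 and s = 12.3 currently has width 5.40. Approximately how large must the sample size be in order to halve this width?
n ≈ 232

CI width ∝ 1/√n
To reduce width by factor 2, need √n to grow by 2 → need 2² = 4 times as many samples.

Current: n = 58, width = 5.40
New: n = 232, width ≈ 2.67

Width reduced by factor of 5.40/2.67 = 2.02.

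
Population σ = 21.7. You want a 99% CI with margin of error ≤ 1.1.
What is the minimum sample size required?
n ≥ 2583

For margin E ≤ 1.1:
n ≥ (z* · σ / E)²
n ≥ (2.576 · 21.7 / 1.1)²
n ≥ 2582.41

Minimum n = 2583 (rounding up)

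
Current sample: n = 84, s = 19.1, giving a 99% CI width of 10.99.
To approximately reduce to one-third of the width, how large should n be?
n ≈ 756

CI width ∝ 1/√n
To reduce width by factor 3, need √n to grow by 3 → need 3² = 9 times as many samples.

Current: n = 84, width = 10.99
New: n = 756, width ≈ 3.59

Width reduced by factor of 10.99/3.59 = 3.06.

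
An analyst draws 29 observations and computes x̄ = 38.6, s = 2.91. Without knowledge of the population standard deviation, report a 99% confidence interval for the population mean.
(37.11, 40.09)

t-interval (σ unknown):
df = n - 1 = 28
t* = 2.763 for 99% confidence

Margin of error = t* · s/√n = 2.763 · 2.91/√29 = 1.49

CI: (37.11, 40.09)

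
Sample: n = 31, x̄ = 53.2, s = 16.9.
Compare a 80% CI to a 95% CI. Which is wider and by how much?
95% CI is wider by 4.45

df = 30
80% CI: t* = 1.310, (49.22, 57.18), width = 2 · t* · s/√n = 7.95
95% CI: t* = 2.042, (47.00, 59.40), width = 2 · t* · s/√n = 12.40

The 95% CI is wider by 12.40 - 7.95 = 4.45.
Higher confidence requires a wider interval.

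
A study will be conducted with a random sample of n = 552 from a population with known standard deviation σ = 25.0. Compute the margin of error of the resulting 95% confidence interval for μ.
Margin of error = 2.09

Margin of error = z* · σ/√n
= 1.960 · 25.0/√552
= 1.960 · 25.0/23.4947
= 2.09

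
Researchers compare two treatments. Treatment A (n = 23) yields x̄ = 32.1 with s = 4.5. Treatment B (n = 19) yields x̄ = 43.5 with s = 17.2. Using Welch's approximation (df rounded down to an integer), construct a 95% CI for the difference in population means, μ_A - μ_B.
(-19.86, -2.94)

Difference: x̄₁ - x̄₂ = -11.40
SE = √(s₁²/n₁ + s₂²/n₂) = √(4.5²/23 + 17.2²/19) = 4.0560
df = 20.04 → 20 (Welch–Satterthwaite, rounded down)
t* = 2.086

CI: -11.40 ± 2.086 · 4.0560 = -11.40 ± 8.46 = (-19.86, -2.94)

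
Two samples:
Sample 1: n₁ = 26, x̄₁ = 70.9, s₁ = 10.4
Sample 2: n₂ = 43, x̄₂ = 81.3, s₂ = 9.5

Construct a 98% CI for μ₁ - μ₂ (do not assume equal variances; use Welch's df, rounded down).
(-16.42, -4.38)

Difference: x̄₁ - x̄₂ = -10.40
SE = √(s₁²/n₁ + s₂²/n₂) = √(10.4²/26 + 9.5²/43) = 2.5018
df = 49.14 → 49 (Welch–Satterthwaite, rounded down)
t* = 2.405

CI: -10.40 ± 2.405 · 2.5018 = -10.40 ± 6.02 = (-16.42, -4.38)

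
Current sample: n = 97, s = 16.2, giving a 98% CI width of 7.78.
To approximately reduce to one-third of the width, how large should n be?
n ≈ 873

CI width ∝ 1/√n
To reduce width by factor 3, need √n to grow by 3 → need 3² = 9 times as many samples.

Current: n = 97, width = 7.78
New: n = 873, width ≈ 2.56

Width reduced by factor of 7.78/2.56 = 3.04.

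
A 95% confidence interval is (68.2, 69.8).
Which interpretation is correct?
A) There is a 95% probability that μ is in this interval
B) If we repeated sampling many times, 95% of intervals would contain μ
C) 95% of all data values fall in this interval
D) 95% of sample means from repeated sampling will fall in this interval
B

A) Wrong — μ is fixed; the randomness lives in the interval, not in μ.
B) Correct — this is the frequentist long-run coverage interpretation.
C) Wrong — a CI is about the parameter μ, not individual data values.
D) Wrong — coverage applies to intervals containing μ, not to future x̄ values.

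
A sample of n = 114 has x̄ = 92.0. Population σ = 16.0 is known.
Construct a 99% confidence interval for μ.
(88.14, 95.86)

z-interval (σ known):
z* = 2.576 for 99% confidence

Margin of error = z* · σ/√n = 2.576 · 16.0/√114 = 3.86

CI: (92.0 - 3.86, 92.0 + 3.86) = (88.14, 95.86)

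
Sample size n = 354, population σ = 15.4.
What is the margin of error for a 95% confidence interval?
Margin of error = 1.60

Margin of error = z* · σ/√n
= 1.960 · 15.4/√354
= 1.960 · 15.4/18.8149
= 1.60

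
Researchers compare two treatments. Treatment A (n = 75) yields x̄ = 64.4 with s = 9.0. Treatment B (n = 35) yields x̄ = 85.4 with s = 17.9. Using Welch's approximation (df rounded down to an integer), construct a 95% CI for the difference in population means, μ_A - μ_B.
(-27.46, -14.54)

Difference: x̄₁ - x̄₂ = -21.00
SE = √(s₁²/n₁ + s₂²/n₂) = √(9.0²/75 + 17.9²/35) = 3.1992
df = 42.23 → 42 (Welch–Satterthwaite, rounded down)
t* = 2.018

CI: -21.00 ± 2.018 · 3.1992 = -21.00 ± 6.46 = (-27.46, -14.54)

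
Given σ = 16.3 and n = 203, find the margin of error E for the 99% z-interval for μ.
Margin of error = 2.95

Margin of error = z* · σ/√n
= 2.576 · 16.3/√203
= 2.576 · 16.3/14.2478
= 2.95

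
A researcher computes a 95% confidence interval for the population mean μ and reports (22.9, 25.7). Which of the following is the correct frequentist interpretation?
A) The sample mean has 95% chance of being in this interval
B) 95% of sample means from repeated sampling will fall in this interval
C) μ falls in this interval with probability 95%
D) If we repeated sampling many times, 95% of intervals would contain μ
D

A) Wrong — x̄ is observed and sits in the interval by construction.
B) Wrong — coverage applies to intervals containing μ, not to future x̄ values.
C) Wrong — μ is fixed; the randomness lives in the interval, not in μ.
D) Correct — this is the frequentist long-run coverage interpretation.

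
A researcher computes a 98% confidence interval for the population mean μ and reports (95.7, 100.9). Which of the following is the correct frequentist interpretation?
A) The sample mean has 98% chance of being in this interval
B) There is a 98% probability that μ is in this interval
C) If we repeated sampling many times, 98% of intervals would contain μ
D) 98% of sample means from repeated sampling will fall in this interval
C

A) Wrong — x̄ is observed and sits in the interval by construction.
B) Wrong — μ is fixed; the randomness lives in the interval, not in μ.
C) Correct — this is the frequentist long-run coverage interpretation.
D) Wrong — coverage applies to intervals containing μ, not to future x̄ values.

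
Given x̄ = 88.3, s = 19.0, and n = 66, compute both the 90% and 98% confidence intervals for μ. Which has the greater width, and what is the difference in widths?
98% CI is wider by 3.35

df = 65
90% CI: t* = 1.669, (84.40, 92.20), width = 2 · t* · s/√n = 7.81
98% CI: t* = 2.385, (82.72, 93.88), width = 2 · t* · s/√n = 11.16

The 98% CI is wider by 11.16 - 7.81 = 3.35.
Higher confidence requires a wider interval.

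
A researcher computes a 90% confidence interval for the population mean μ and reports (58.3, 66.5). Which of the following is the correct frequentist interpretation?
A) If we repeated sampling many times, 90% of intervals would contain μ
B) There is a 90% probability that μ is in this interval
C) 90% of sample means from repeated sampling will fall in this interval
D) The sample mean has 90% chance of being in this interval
A

A) Correct — this is the frequentist long-run coverage interpretation.
B) Wrong — μ is fixed; the randomness lives in the interval, not in μ.
C) Wrong — coverage applies to intervals containing μ, not to future x̄ values.
D) Wrong — x̄ is observed and sits in the interval by construction.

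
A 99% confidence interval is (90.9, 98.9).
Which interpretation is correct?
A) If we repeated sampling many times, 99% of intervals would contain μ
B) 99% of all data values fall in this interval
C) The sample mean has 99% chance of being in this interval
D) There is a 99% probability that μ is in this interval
A

A) Correct — this is the frequentist long-run coverage interpretation.
B) Wrong — a CI is about the parameter μ, not individual data values.
C) Wrong — x̄ is observed and sits in the interval by construction.
D) Wrong — μ is fixed; the randomness lives in the interval, not in μ.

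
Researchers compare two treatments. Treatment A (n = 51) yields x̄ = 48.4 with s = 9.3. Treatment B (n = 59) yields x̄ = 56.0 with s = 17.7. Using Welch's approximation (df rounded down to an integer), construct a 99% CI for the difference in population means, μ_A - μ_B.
(-14.57, -0.63)

Difference: x̄₁ - x̄₂ = -7.60
SE = √(s₁²/n₁ + s₂²/n₂) = √(9.3²/51 + 17.7²/59) = 2.6469
df = 90.28 → 90 (Welch–Satterthwaite, rounded down)
t* = 2.632

CI: -7.60 ± 2.632 · 2.6469 = -7.60 ± 6.97 = (-14.57, -0.63)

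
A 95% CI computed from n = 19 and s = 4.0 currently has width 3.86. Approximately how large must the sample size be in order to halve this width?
n ≈ 76

CI width ∝ 1/√n
To reduce width by factor 2, need √n to grow by 2 → need 2² = 4 times as many samples.

Current: n = 19, width = 3.86
New: n = 76, width ≈ 1.83

Width reduced by factor of 3.86/1.83 = 2.11.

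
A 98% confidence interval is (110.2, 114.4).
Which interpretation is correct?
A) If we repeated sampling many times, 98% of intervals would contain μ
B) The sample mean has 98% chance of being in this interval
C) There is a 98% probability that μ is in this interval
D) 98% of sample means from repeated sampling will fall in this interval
A

A) Correct — this is the frequentist long-run coverage interpretation.
B) Wrong — x̄ is observed and sits in the interval by construction.
C) Wrong — μ is fixed; the randomness lives in the interval, not in μ.
D) Wrong — coverage applies to intervals containing μ, not to future x̄ values.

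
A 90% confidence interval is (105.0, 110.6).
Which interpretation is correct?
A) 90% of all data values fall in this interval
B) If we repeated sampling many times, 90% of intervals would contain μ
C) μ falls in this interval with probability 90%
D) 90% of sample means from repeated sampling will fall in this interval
B

A) Wrong — a CI is about the parameter μ, not individual data values.
B) Correct — this is the frequentist long-run coverage interpretation.
C) Wrong — μ is fixed; the randomness lives in the interval, not in μ.
D) Wrong — coverage applies to intervals containing μ, not to future x̄ values.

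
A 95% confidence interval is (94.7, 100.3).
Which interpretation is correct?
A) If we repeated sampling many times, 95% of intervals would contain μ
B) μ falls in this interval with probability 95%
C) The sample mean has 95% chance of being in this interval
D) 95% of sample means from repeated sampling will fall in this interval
A

A) Correct — this is the frequentist long-run coverage interpretation.
B) Wrong — μ is fixed; the randomness lives in the interval, not in μ.
C) Wrong — x̄ is observed and sits in the interval by construction.
D) Wrong — coverage applies to intervals containing μ, not to future x̄ values.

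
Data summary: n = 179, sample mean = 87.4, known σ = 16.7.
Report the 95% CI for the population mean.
(84.95, 89.85)

z-interval (σ known):
z* = 1.960 for 95% confidence

Margin of error = z* · σ/√n = 1.960 · 16.7/√179 = 2.45

CI: (87.4 - 2.45, 87.4 + 2.45) = (84.95, 89.85)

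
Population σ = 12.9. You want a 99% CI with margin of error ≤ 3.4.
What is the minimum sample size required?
n ≥ 96

For margin E ≤ 3.4:
n ≥ (z* · σ / E)²
n ≥ (2.576 · 12.9 / 3.4)²
n ≥ 95.52

Minimum n = 96 (rounding up)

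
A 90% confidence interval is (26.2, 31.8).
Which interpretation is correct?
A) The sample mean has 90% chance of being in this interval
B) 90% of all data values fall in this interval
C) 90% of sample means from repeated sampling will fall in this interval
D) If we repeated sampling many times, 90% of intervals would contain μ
D

A) Wrong — x̄ is observed and sits in the interval by construction.
B) Wrong — a CI is about the parameter μ, not individual data values.
C) Wrong — coverage applies to intervals containing μ, not to future x̄ values.
D) Correct — this is the frequentist long-run coverage interpretation.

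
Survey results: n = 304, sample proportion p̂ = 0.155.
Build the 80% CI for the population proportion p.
(0.128, 0.182)

Proportion CI:
SE = √(p̂(1-p̂)/n) = √(0.155 · 0.845 / 304) = 0.02076

z* = 1.282
Margin = z* · SE = 1.282 · 0.02076 = 0.0266

CI: 0.155 ± 0.0266 = (0.128, 0.182)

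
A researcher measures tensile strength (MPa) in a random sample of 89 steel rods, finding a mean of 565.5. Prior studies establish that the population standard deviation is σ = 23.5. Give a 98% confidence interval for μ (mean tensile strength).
(559.71, 571.29)

z-interval (σ known):
z* = 2.326 for 98% confidence

Margin of error = z* · σ/√n = 2.326 · 23.5/√89 = 5.79

CI: (565.5 - 5.79, 565.5 + 5.79) = (559.71, 571.29)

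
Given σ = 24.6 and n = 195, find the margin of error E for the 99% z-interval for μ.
Margin of error = 4.54

Margin of error = z* · σ/√n
= 2.576 · 24.6/√195
= 2.576 · 24.6/13.9642
= 4.54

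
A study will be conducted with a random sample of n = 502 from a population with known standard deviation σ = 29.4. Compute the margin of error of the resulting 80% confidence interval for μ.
Margin of error = 1.68

Margin of error = z* · σ/√n
= 1.282 · 29.4/√502
= 1.282 · 29.4/22.4054
= 1.68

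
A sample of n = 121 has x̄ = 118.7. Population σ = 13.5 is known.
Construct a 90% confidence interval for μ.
(116.68, 120.72)

z-interval (σ known):
z* = 1.645 for 90% confidence

Margin of error = z* · σ/√n = 1.645 · 13.5/√121 = 2.02

CI: (118.7 - 2.02, 118.7 + 2.02) = (116.68, 120.72)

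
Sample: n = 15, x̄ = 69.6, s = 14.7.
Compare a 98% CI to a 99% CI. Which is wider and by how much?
99% CI is wider by 2.68

df = 14
98% CI: t* = 2.624, (59.64, 79.56), width = 2 · t* · s/√n = 19.92
99% CI: t* = 2.977, (58.30, 80.90), width = 2 · t* · s/√n = 22.60

The 99% CI is wider by 22.60 - 19.92 = 2.68.
Higher confidence requires a wider interval.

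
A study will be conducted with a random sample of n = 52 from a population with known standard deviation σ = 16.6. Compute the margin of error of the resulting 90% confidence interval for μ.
Margin of error = 3.79

Margin of error = z* · σ/√n
= 1.645 · 16.6/√52
= 1.645 · 16.6/7.2111
= 3.79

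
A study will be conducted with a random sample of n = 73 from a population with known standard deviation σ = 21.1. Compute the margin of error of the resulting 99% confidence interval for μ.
Margin of error = 6.36

Margin of error = z* · σ/√n
= 2.576 · 21.1/√73
= 2.576 · 21.1/8.5440
= 6.36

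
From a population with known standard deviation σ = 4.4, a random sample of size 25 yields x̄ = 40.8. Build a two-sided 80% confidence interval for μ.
(39.67, 41.93)

z-interval (σ known):
z* = 1.282 for 80% confidence

Margin of error = z* · σ/√n = 1.282 · 4.4/√25 = 1.13

CI: (40.8 - 1.13, 40.8 + 1.13) = (39.67, 41.93)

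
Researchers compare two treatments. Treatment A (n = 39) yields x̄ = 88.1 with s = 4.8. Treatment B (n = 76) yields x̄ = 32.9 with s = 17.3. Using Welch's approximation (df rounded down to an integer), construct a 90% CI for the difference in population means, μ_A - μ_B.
(51.67, 58.73)

Difference: x̄₁ - x̄₂ = 55.20
SE = √(s₁²/n₁ + s₂²/n₂) = √(4.8²/39 + 17.3²/76) = 2.1281
df = 94.97 → 94 (Welch–Satterthwaite, rounded down)
t* = 1.661

CI: 55.20 ± 1.661 · 2.1281 = 55.20 ± 3.53 = (51.67, 58.73)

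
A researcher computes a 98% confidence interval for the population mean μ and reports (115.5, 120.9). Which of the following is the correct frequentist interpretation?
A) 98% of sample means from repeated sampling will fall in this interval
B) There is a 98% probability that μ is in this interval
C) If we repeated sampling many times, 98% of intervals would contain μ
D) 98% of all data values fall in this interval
C

A) Wrong — coverage applies to intervals containing μ, not to future x̄ values.
B) Wrong — μ is fixed; the randomness lives in the interval, not in μ.
C) Correct — this is the frequentist long-run coverage interpretation.
D) Wrong — a CI is about the parameter μ, not individual data values.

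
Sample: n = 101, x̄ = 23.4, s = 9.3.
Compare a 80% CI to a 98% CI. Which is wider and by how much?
98% CI is wider by 1.99

df = 100
80% CI: t* = 1.290, (22.21, 24.59), width = 2 · t* · s/√n = 2.39
98% CI: t* = 2.364, (21.21, 25.59), width = 2 · t* · s/√n = 4.38

The 98% CI is wider by 4.38 - 2.39 = 1.99.
Higher confidence requires a wider interval.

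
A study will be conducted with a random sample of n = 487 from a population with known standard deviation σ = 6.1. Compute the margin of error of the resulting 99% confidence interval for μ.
Margin of error = 0.71

Margin of error = z* · σ/√n
= 2.576 · 6.1/√487
= 2.576 · 6.1/22.0681
= 0.71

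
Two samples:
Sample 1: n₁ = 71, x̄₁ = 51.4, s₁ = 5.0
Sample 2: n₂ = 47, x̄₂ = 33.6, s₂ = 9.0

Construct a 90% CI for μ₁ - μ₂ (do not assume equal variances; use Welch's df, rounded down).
(15.40, 20.20)

Difference: x̄₁ - x̄₂ = 17.80
SE = √(s₁²/n₁ + s₂²/n₂) = √(5.0²/71 + 9.0²/47) = 1.4407
df = 64.94 → 64 (Welch–Satterthwaite, rounded down)
t* = 1.669

CI: 17.80 ± 1.669 · 1.4407 = 17.80 ± 2.40 = (15.40, 20.20)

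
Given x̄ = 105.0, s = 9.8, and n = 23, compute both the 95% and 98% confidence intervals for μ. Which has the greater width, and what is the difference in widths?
98% CI is wider by 1.77

df = 22
95% CI: t* = 2.074, (100.76, 109.24), width = 2 · t* · s/√n = 8.48
98% CI: t* = 2.508, (99.88, 110.12), width = 2 · t* · s/√n = 10.25

The 98% CI is wider by 10.25 - 8.48 = 1.77.
Higher confidence requires a wider interval.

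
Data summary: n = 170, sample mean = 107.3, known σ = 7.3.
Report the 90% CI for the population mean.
(106.38, 108.22)

z-interval (σ known):
z* = 1.645 for 90% confidence

Margin of error = z* · σ/√n = 1.645 · 7.3/√170 = 0.92

CI: (107.3 - 0.92, 107.3 + 0.92) = (106.38, 108.22)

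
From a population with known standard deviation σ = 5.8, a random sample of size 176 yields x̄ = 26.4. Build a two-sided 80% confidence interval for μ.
(25.84, 26.96)

z-interval (σ known):
z* = 1.282 for 80% confidence

Margin of error = z* · σ/√n = 1.282 · 5.8/√176 = 0.56

CI: (26.4 - 0.56, 26.4 + 0.56) = (25.84, 26.96)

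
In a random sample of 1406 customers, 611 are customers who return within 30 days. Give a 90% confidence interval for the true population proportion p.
(0.413, 0.456)

Proportion CI:
p̂ = 611/1406 = 0.43457
SE = √(p̂(1-p̂)/n) = √(0.43457 · 0.56543 / 1406) = 0.01322

z* = 1.645
Margin = z* · SE = 1.645 · 0.01322 = 0.0217

CI: 0.43457 ± 0.0217 = (0.413, 0.456)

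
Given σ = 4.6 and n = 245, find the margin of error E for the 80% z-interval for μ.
Margin of error = 0.38

Margin of error = z* · σ/√n
= 1.282 · 4.6/√245
= 1.282 · 4.6/15.6525
= 0.38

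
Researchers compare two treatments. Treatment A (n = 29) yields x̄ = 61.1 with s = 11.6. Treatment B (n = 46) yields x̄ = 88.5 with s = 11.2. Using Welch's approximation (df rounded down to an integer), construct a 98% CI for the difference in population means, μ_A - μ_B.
(-33.89, -20.91)

Difference: x̄₁ - x̄₂ = -27.40
SE = √(s₁²/n₁ + s₂²/n₂) = √(11.6²/29 + 11.2²/46) = 2.7142
df = 58.10 → 58 (Welch–Satterthwaite, rounded down)
t* = 2.392

CI: -27.40 ± 2.392 · 2.7142 = -27.40 ± 6.49 = (-33.89, -20.91)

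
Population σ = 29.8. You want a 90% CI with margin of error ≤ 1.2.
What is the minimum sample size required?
n ≥ 1669

For margin E ≤ 1.2:
n ≥ (z* · σ / E)²
n ≥ (1.645 · 29.8 / 1.2)²
n ≥ 1668.79

Minimum n = 1669 (rounding up)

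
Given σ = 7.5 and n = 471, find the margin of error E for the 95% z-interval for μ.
Margin of error = 0.68

Margin of error = z* · σ/√n
= 1.960 · 7.5/√471
= 1.960 · 7.5/21.7025
= 0.68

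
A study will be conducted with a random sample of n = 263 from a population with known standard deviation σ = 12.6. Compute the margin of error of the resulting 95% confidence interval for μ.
Margin of error = 1.52

Margin of error = z* · σ/√n
= 1.960 · 12.6/√263
= 1.960 · 12.6/16.2173
= 1.52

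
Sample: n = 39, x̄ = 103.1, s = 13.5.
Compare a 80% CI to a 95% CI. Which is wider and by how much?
95% CI is wider by 3.11

df = 38
80% CI: t* = 1.304, (100.28, 105.92), width = 2 · t* · s/√n = 5.64
95% CI: t* = 2.024, (98.72, 107.48), width = 2 · t* · s/√n = 8.75

The 95% CI is wider by 8.75 - 5.64 = 3.11.
Higher confidence requires a wider interval.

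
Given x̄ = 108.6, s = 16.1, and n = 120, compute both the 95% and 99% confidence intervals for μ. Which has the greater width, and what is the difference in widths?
99% CI is wider by 1.88

df = 119
95% CI: t* = 1.980, (105.69, 111.51), width = 2 · t* · s/√n = 5.82
99% CI: t* = 2.618, (104.75, 112.45), width = 2 · t* · s/√n = 7.70

The 99% CI is wider by 7.70 - 5.82 = 1.88.
Higher confidence requires a wider interval.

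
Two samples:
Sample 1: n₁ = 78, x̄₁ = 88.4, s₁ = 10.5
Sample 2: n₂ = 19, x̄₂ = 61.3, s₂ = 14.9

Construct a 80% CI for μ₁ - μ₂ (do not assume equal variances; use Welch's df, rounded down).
(22.32, 31.88)

Difference: x̄₁ - x̄₂ = 27.10
SE = √(s₁²/n₁ + s₂²/n₂) = √(10.5²/78 + 14.9²/19) = 3.6191
df = 22.54 → 22 (Welch–Satterthwaite, rounded down)
t* = 1.321

CI: 27.10 ± 1.321 · 3.6191 = 27.10 ± 4.78 = (22.32, 31.88)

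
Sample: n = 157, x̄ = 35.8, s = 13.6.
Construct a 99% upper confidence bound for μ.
μ ≤ 38.35

Upper bound (one-sided):
t* = 2.350 (one-sided for 99%)
Upper bound = x̄ + t* · s/√n = 35.8 + 2.350 · 13.6/√157 = 38.35

We are 99% confident that μ ≤ 38.35.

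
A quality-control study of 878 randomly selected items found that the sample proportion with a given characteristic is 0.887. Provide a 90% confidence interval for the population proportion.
(0.869, 0.905)

Proportion CI:
SE = √(p̂(1-p̂)/n) = √(0.887 · 0.113 / 878) = 0.01068

z* = 1.645
Margin = z* · SE = 1.645 · 0.01068 = 0.0176

CI: 0.887 ± 0.0176 = (0.869, 0.905)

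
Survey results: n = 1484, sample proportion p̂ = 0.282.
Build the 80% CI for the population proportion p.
(0.267, 0.297)

Proportion CI:
SE = √(p̂(1-p̂)/n) = √(0.282 · 0.718 / 1484) = 0.01168

z* = 1.282
Margin = z* · SE = 1.282 · 0.01168 = 0.0150

CI: 0.282 ± 0.0150 = (0.267, 0.297)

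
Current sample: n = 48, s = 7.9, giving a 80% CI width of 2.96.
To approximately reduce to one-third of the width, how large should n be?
n ≈ 432

CI width ∝ 1/√n
To reduce width by factor 3, need √n to grow by 3 → need 3² = 9 times as many samples.

Current: n = 48, width = 2.96
New: n = 432, width ≈ 0.98

Width reduced by factor of 2.96/0.98 = 3.02.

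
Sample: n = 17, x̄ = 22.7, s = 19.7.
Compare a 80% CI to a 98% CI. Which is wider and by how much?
98% CI is wider by 11.90

df = 16
80% CI: t* = 1.337, (16.31, 29.09), width = 2 · t* · s/√n = 12.78
98% CI: t* = 2.583, (10.36, 35.04), width = 2 · t* · s/√n = 24.68

The 98% CI is wider by 24.68 - 12.78 = 11.90.
Higher confidence requires a wider interval.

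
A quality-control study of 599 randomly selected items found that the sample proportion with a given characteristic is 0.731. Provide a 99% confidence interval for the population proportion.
(0.684, 0.778)

Proportion CI:
SE = √(p̂(1-p̂)/n) = √(0.731 · 0.269 / 599) = 0.01812

z* = 2.576
Margin = z* · SE = 2.576 · 0.01812 = 0.0467

CI: 0.731 ± 0.0467 = (0.684, 0.778)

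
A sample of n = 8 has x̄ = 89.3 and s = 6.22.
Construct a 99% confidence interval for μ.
(81.61, 96.99)

t-interval (σ unknown):
df = n - 1 = 7
t* = 3.499 for 99% confidence

Margin of error = t* · s/√n = 3.499 · 6.22/√8 = 7.69

CI: (81.61, 96.99)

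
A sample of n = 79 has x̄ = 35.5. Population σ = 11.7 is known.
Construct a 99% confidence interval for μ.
(32.11, 38.89)

z-interval (σ known):
z* = 2.576 for 99% confidence

Margin of error = z* · σ/√n = 2.576 · 11.7/√79 = 3.39

CI: (35.5 - 3.39, 35.5 + 3.39) = (32.11, 38.89)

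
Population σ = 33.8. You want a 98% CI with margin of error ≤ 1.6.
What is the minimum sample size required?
n ≥ 2415

For margin E ≤ 1.6:
n ≥ (z* · σ / E)²
n ≥ (2.326 · 33.8 / 1.6)²
n ≥ 2414.42

Minimum n = 2415 (rounding up)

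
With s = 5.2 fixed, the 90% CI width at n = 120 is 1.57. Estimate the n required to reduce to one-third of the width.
n ≈ 1080

CI width ∝ 1/√n
To reduce width by factor 3, need √n to grow by 3 → need 3² = 9 times as many samples.

Current: n = 120, width = 1.57
New: n = 1080, width ≈ 0.52

Width reduced by factor of 1.57/0.52 = 3.02.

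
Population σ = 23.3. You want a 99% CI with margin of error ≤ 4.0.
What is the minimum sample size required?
n ≥ 226

For margin E ≤ 4.0:
n ≥ (z* · σ / E)²
n ≥ (2.576 · 23.3 / 4.0)²
n ≥ 225.16

Minimum n = 226 (rounding up)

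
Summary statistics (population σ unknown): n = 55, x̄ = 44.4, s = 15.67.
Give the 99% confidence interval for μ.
(38.76, 50.04)

t-interval (σ unknown):
df = n - 1 = 54
t* = 2.670 for 99% confidence

Margin of error = t* · s/√n = 2.670 · 15.67/√55 = 5.64

CI: (38.76, 50.04)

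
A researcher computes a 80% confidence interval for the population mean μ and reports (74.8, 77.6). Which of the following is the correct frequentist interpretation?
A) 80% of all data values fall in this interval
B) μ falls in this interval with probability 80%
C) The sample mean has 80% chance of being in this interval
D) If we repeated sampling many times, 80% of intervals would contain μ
D

A) Wrong — a CI is about the parameter μ, not individual data values.
B) Wrong — μ is fixed; the randomness lives in the interval, not in μ.
C) Wrong — x̄ is observed and sits in the interval by construction.
D) Correct — this is the frequentist long-run coverage interpretation.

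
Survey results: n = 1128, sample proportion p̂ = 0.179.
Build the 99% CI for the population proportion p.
(0.150, 0.208)

Proportion CI:
SE = √(p̂(1-p̂)/n) = √(0.179 · 0.821 / 1128) = 0.01141

z* = 2.576
Margin = z* · SE = 2.576 · 0.01141 = 0.0294

CI: 0.179 ± 0.0294 = (0.150, 0.208)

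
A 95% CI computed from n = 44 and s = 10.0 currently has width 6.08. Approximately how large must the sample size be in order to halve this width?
n ≈ 176

CI width ∝ 1/√n
To reduce width by factor 2, need √n to grow by 2 → need 2² = 4 times as many samples.

Current: n = 44, width = 6.08
New: n = 176, width ≈ 2.98

Width reduced by factor of 6.08/2.98 = 2.04.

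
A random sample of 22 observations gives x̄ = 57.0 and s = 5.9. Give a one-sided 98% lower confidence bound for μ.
μ ≥ 54.25

Lower bound (one-sided):
t* = 2.189 (one-sided for 98%)
Lower bound = x̄ - t* · s/√n = 57.0 - 2.189 · 5.9/√22 = 54.25

We are 98% confident that μ ≥ 54.25.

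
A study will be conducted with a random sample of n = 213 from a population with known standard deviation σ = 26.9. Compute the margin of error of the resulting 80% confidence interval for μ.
Margin of error = 2.36

Margin of error = z* · σ/√n
= 1.282 · 26.9/√213
= 1.282 · 26.9/14.5945
= 2.36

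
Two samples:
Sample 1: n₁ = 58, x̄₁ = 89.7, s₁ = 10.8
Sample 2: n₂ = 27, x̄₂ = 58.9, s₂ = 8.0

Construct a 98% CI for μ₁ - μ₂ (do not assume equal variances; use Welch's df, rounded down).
(25.81, 35.79)

Difference: x̄₁ - x̄₂ = 30.80
SE = √(s₁²/n₁ + s₂²/n₂) = √(10.8²/58 + 8.0²/27) = 2.0932
df = 66.87 → 66 (Welch–Satterthwaite, rounded down)
t* = 2.384

CI: 30.80 ± 2.384 · 2.0932 = 30.80 ± 4.99 = (25.81, 35.79)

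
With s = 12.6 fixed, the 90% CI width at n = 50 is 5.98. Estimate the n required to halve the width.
n ≈ 200

CI width ∝ 1/√n
To reduce width by factor 2, need √n to grow by 2 → need 2² = 4 times as many samples.

Current: n = 50, width = 5.98
New: n = 200, width ≈ 2.95

Width reduced by factor of 5.98/2.95 = 2.03.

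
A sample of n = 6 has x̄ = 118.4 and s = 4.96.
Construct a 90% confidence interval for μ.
(114.32, 122.48)

t-interval (σ unknown):
df = n - 1 = 5
t* = 2.015 for 90% confidence

Margin of error = t* · s/√n = 2.015 · 4.96/√6 = 4.08

CI: (114.32, 122.48)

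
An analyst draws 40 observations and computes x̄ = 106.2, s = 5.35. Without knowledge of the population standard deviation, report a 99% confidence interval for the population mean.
(103.91, 108.49)

t-interval (σ unknown):
df = n - 1 = 39
t* = 2.708 for 99% confidence

Margin of error = t* · s/√n = 2.708 · 5.35/√40 = 2.29

CI: (103.91, 108.49)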